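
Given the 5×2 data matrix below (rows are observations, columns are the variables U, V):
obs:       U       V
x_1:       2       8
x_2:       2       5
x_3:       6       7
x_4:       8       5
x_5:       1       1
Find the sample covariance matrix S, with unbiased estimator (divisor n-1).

Step 1 — column means:
  mean(U) = (2 + 2 + 6 + 8 + 1) / 5 = 19/5 = 3.8
  mean(V) = (8 + 5 + 7 + 5 + 1) / 5 = 26/5 = 5.2

Step 2 — sample covariance S[i,j] = (1/(n-1)) · Σ_k (x_{k,i} - mean_i) · (x_{k,j} - mean_j), with n-1 = 4.
  S[U,U] = ((-1.8)·(-1.8) + (-1.8)·(-1.8) + (2.2)·(2.2) + (4.2)·(4.2) + (-2.8)·(-2.8)) / 4 = 36.8/4 = 9.2
  S[U,V] = ((-1.8)·(2.8) + (-1.8)·(-0.2) + (2.2)·(1.8) + (4.2)·(-0.2) + (-2.8)·(-4.2)) / 4 = 10.2/4 = 2.55
  S[V,V] = ((2.8)·(2.8) + (-0.2)·(-0.2) + (1.8)·(1.8) + (-0.2)·(-0.2) + (-4.2)·(-4.2)) / 4 = 28.8/4 = 7.2

S is symmetric (S[j,i] = S[i,j]). Assembling:

S = [[9.2, 2.55],
 [2.55, 7.2]]


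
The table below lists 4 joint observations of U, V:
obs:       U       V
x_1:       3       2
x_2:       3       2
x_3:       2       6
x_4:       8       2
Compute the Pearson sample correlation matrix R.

Step 1 — column means:
  mean(U) = (3 + 3 + 2 + 8) / 4 = 16/4 = 4
  mean(V) = (2 + 2 + 6 + 2) / 4 = 12/4 = 3

Step 2 — sample variances and covariances s[i,j] = (1/(n-1)) · Σ_k (x_{k,i} - mean_i) · (x_{k,j} - mean_j), with n-1 = 3:
  s[U,U] = ((-1)·(-1) + (-1)·(-1) + (-2)·(-2) + (4)·(4)) / 3 = 22/3 = 7.3333
  s[U,V] = ((-1)·(-1) + (-1)·(-1) + (-2)·(3) + (4)·(-1)) / 3 = -8/3 = -2.6667
  s[V,V] = ((-1)·(-1) + (-1)·(-1) + (3)·(3) + (-1)·(-1)) / 3 = 12/3 = 4
  Sample standard deviations s_i = √(s[i,i]):
  s(U) = √(7.3333) = 2.708
  s(V) = √(4) = 2

Step 3 — r_{ij} = s_{ij} / (s_i · s_j):
  r[U,U] = 1 (diagonal).
  r[U,V] = -2.6667 / (2.708 · 2) = -2.6667 / 5.416 = -0.4924
  r[V,V] = 1 (diagonal).

R is symmetric with unit diagonal. Assembling:

R = [[1, -0.4924],
 [-0.4924, 1]]


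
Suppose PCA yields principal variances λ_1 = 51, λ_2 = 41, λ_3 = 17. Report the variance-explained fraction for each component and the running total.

Step 1 — total variance = trace(Sigma) = Σ λ_i = 51 + 41 + 17 = 109.

Step 2 — fraction explained by component i = λ_i / Σ λ:
  PC1: 51/109 = 0.4679
  PC2: 41/109 = 0.3761
  PC3: 17/109 = 0.156

Step 3 — cumulative fraction after k components = (λ_1 + ... + λ_k) / Σ λ:
  k = 1: 51/109 = 0.4679
  k = 2: (51 + 41)/109 = 92/109 = 0.844
  k = 3: (51 + 41 + 17)/109 = 109/109 = 1

Summary (fraction, with percent):

explained: PC1 0.4679 (46.79%), PC2 0.3761 (37.61%), PC3 0.156 (15.6%);  cumulative: 0.4679, 0.844, 1


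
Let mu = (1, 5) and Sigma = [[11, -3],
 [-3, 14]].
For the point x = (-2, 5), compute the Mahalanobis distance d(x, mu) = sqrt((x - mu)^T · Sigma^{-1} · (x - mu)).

Step 1 — centre the observation: (x - mu) = (-3, 0).

Step 2 — invert Sigma. det(Sigma) = 11·14 - (-3)² = 145.
  Sigma^{-1} = (1/det) · [[d, -b], [-b, a]] = [[0.0966, 0.0207],
 [0.0207, 0.0759]].

Step 3 — form the quadratic (x - mu)^T · Sigma^{-1} · (x - mu):
  Sigma^{-1} · (x - mu) = (-0.2897, -0.0621).
  (x - mu)^T · [Sigma^{-1} · (x - mu)] = (-3)·(-0.2897) + (0)·(-0.0621) = 0.869.

Step 4 — take square root: d = √(0.869) ≈ 0.9322.

d(x, mu) = √(0.869) ≈ 0.9322


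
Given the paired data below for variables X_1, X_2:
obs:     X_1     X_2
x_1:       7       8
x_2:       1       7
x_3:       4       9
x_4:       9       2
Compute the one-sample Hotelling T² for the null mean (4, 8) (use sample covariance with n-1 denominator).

Step 1 — sample mean vector:
  mean(X_1) = (7 + 1 + 4 + 9) / 4 = 21/4 = 5.25
  mean(X_2) = (8 + 7 + 9 + 2) / 4 = 26/4 = 6.5
  x̄ = (5.25, 6.5),  deviation x̄ - mu_0 = (5.25, 6.5) - (4, 8) = (1.25, -1.5).

Step 2 — sample covariance matrix, S[i,j] = (1/(n-1)) · Σ_k (x_{k,i} - mean_i) · (x_{k,j} - mean_j), divisor n-1 = 3:
  S[X_1,X_1] = ((1.75)·(1.75) + (-4.25)·(-4.25) + (-1.25)·(-1.25) + (3.75)·(3.75)) / 3 = 36.75/3 = 12.25
  S[X_1,X_2] = ((1.75)·(1.5) + (-4.25)·(0.5) + (-1.25)·(2.5) + (3.75)·(-4.5)) / 3 = -19.5/3 = -6.5
  S[X_2,X_2] = ((1.5)·(1.5) + (0.5)·(0.5) + (2.5)·(2.5) + (-4.5)·(-4.5)) / 3 = 29/3 = 9.6667
  S = [[12.25, -6.5],
 [-6.5, 9.6667]].

Step 3 — invert S. det(S) = 12.25·9.6667 - (-6.5)² = 76.1667.
  S^{-1} = (1/det) · [[d, -b], [-b, a]] = [[0.1269, 0.0853],
 [0.0853, 0.1608]].

Step 4 — quadratic form (x̄ - mu_0)^T · S^{-1} · (x̄ - mu_0):
  S^{-1} · (x̄ - mu_0) = (0.0306, -0.1346),
  (x̄ - mu_0)^T · [...] = (1.25)·(0.0306) + (-1.5)·(-0.1346) = 0.2402.

Step 5 — scale by n: T² = 4 · 0.2402 = 0.9606.

T² ≈ 0.9606


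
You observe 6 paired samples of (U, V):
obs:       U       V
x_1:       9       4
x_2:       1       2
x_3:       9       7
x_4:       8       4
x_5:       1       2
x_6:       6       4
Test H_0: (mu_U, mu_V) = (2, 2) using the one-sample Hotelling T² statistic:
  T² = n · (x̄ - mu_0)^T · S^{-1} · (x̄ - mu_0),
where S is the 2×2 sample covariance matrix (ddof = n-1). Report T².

Step 1 — sample mean vector:
  mean(U) = (9 + 1 + 9 + 8 + 1 + 6) / 6 = 34/6 = 5.6667
  mean(V) = (4 + 2 + 7 + 4 + 2 + 4) / 6 = 23/6 = 3.8333
  x̄ = (5.6667, 3.8333),  deviation x̄ - mu_0 = (5.6667, 3.8333) - (2, 2) = (3.6667, 1.8333).

Step 2 — sample covariance matrix, S[i,j] = (1/(n-1)) · Σ_k (x_{k,i} - mean_i) · (x_{k,j} - mean_j), divisor n-1 = 5:
  S[U,U] = ((3.3333)·(3.3333) + (-4.6667)·(-4.6667) + (3.3333)·(3.3333) + (2.3333)·(2.3333) + (-4.6667)·(-4.6667) + (0.3333)·(0.3333)) / 5 = 71.3333/5 = 14.2667
  S[U,V] = ((3.3333)·(0.1667) + (-4.6667)·(-1.8333) + (3.3333)·(3.1667) + (2.3333)·(0.1667) + (-4.6667)·(-1.8333) + (0.3333)·(0.1667)) / 5 = 28.6667/5 = 5.7333
  S[V,V] = ((0.1667)·(0.1667) + (-1.8333)·(-1.8333) + (3.1667)·(3.1667) + (0.1667)·(0.1667) + (-1.8333)·(-1.8333) + (0.1667)·(0.1667)) / 5 = 16.8333/5 = 3.3667
  S = [[14.2667, 5.7333],
 [5.7333, 3.3667]].

Step 3 — invert S. det(S) = 14.2667·3.3667 - (5.7333)² = 15.16.
  S^{-1} = (1/det) · [[d, -b], [-b, a]] = [[0.2221, -0.3782],
 [-0.3782, 0.9411]].

Step 4 — quadratic form (x̄ - mu_0)^T · S^{-1} · (x̄ - mu_0):
  S^{-1} · (x̄ - mu_0) = (0.1209, 0.3386),
  (x̄ - mu_0)^T · [...] = (3.6667)·(0.1209) + (1.8333)·(0.3386) = 1.0642.

Step 5 — scale by n: T² = 6 · 1.0642 = 6.3852.

T² ≈ 6.3852


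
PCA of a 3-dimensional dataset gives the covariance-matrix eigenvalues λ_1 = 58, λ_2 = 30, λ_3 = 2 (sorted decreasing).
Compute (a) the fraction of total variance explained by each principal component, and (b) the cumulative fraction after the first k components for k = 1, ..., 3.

Step 1 — total variance = trace(Sigma) = Σ λ_i = 58 + 30 + 2 = 90.

Step 2 — fraction explained by component i = λ_i / Σ λ:
  PC1: 58/90 = 0.6444
  PC2: 30/90 = 0.3333
  PC3: 2/90 = 0.0222

Step 3 — cumulative fraction after k components = (λ_1 + ... + λ_k) / Σ λ:
  k = 1: 58/90 = 0.6444
  k = 2: (58 + 30)/90 = 88/90 = 0.9778
  k = 3: (58 + 30 + 2)/90 = 90/90 = 1

Summary (fraction, with percent):

explained: PC1 0.6444 (64.44%), PC2 0.3333 (33.33%), PC3 0.0222 (2.22%);  cumulative: 0.6444, 0.9778, 1


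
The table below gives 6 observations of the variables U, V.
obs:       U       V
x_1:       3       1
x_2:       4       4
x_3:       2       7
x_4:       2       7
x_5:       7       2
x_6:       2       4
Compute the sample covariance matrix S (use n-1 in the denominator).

Step 1 — column means:
  mean(U) = (3 + 4 + 2 + 2 + 7 + 2) / 6 = 20/6 = 3.3333
  mean(V) = (1 + 4 + 7 + 7 + 2 + 4) / 6 = 25/6 = 4.1667

Step 2 — sample covariance S[i,j] = (1/(n-1)) · Σ_k (x_{k,i} - mean_i) · (x_{k,j} - mean_j), with n-1 = 5.
  S[U,U] = ((-0.3333)·(-0.3333) + (0.6667)·(0.6667) + (-1.3333)·(-1.3333) + (-1.3333)·(-1.3333) + (3.6667)·(3.6667) + (-1.3333)·(-1.3333)) / 5 = 19.3333/5 = 3.8667
  S[U,V] = ((-0.3333)·(-3.1667) + (0.6667)·(-0.1667) + (-1.3333)·(2.8333) + (-1.3333)·(2.8333) + (3.6667)·(-2.1667) + (-1.3333)·(-0.1667)) / 5 = -14.3333/5 = -2.8667
  S[V,V] = ((-3.1667)·(-3.1667) + (-0.1667)·(-0.1667) + (2.8333)·(2.8333) + (2.8333)·(2.8333) + (-2.1667)·(-2.1667) + (-0.1667)·(-0.1667)) / 5 = 30.8333/5 = 6.1667

S is symmetric (S[j,i] = S[i,j]). Assembling:

S = [[3.8667, -2.8667],
 [-2.8667, 6.1667]]


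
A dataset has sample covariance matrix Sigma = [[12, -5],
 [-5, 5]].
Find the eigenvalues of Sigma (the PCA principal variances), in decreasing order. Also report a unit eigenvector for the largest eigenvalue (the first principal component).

Step 1 — characteristic polynomial of 2×2 Sigma:
  det(Sigma - λI) = λ² - trace · λ + det = 0.
  trace = 12 + 5 = 17, det = 12·5 - (-5)² = 35.
Step 2 — discriminant:
  Δ = trace² - 4·det = 289 - 140 = 149.
Step 3 — eigenvalues:
  λ = (trace ± √Δ)/2 = (17 ± 12.2066)/2,
  λ_1 = 14.6033,  λ_2 = 2.3967.

Step 4 — unit eigenvector for λ_1: solve (Sigma - λ_1 I)v = 0. First row:
  (12 - 14.6033)·v_x + (-5)·v_y = 0, i.e. (-2.6033)·v_x + (-5)·v_y = 0,
  so v ∝ (b, λ_1 - a) = (-5, 2.6033); multiply by -1 so the first entry is positive: u = (5, -2.6033).
  ||u|| = √((5)² + (-2.6033)²) = √(31.7771) ≈ 5.6371,
  v_1 = u/||u|| ≈ (0.887, -0.4618) (||v_1|| = 1).

λ_1 = 14.6033,  λ_2 = 2.3967;  v_1 ≈ (0.887, -0.4618)


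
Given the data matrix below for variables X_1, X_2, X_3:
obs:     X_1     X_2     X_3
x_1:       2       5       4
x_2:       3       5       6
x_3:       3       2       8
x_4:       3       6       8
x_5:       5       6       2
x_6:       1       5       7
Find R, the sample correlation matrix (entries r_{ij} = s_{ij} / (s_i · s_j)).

Step 1 — column means:
  mean(X_1) = (2 + 3 + 3 + 3 + 5 + 1) / 6 = 17/6 = 2.8333
  mean(X_2) = (5 + 5 + 2 + 6 + 6 + 5) / 6 = 29/6 = 4.8333
  mean(X_3) = (4 + 6 + 8 + 8 + 2 + 7) / 6 = 35/6 = 5.8333

Step 2 — sample variances and covariances s[i,j] = (1/(n-1)) · Σ_k (x_{k,i} - mean_i) · (x_{k,j} - mean_j), with n-1 = 5:
  s[X_1,X_1] = ((-0.8333)·(-0.8333) + (0.1667)·(0.1667) + (0.1667)·(0.1667) + (0.1667)·(0.1667) + (2.1667)·(2.1667) + (-1.8333)·(-1.8333)) / 5 = 8.8333/5 = 1.7667
  s[X_1,X_2] = ((-0.8333)·(0.1667) + (0.1667)·(0.1667) + (0.1667)·(-2.8333) + (0.1667)·(1.1667) + (2.1667)·(1.1667) + (-1.8333)·(0.1667)) / 5 = 1.8333/5 = 0.3667
  s[X_1,X_3] = ((-0.8333)·(-1.8333) + (0.1667)·(0.1667) + (0.1667)·(2.1667) + (0.1667)·(2.1667) + (2.1667)·(-3.8333) + (-1.8333)·(1.1667)) / 5 = -8.1667/5 = -1.6333
  s[X_2,X_2] = ((0.1667)·(0.1667) + (0.1667)·(0.1667) + (-2.8333)·(-2.8333) + (1.1667)·(1.1667) + (1.1667)·(1.1667) + (0.1667)·(0.1667)) / 5 = 10.8333/5 = 2.1667
  s[X_2,X_3] = ((0.1667)·(-1.8333) + (0.1667)·(0.1667) + (-2.8333)·(2.1667) + (1.1667)·(2.1667) + (1.1667)·(-3.8333) + (0.1667)·(1.1667)) / 5 = -8.1667/5 = -1.6333
  s[X_3,X_3] = ((-1.8333)·(-1.8333) + (0.1667)·(0.1667) + (2.1667)·(2.1667) + (2.1667)·(2.1667) + (-3.8333)·(-3.8333) + (1.1667)·(1.1667)) / 5 = 28.8333/5 = 5.7667
  Sample standard deviations s_i = √(s[i,i]):
  s(X_1) = √(1.7667) = 1.3292
  s(X_2) = √(2.1667) = 1.472
  s(X_3) = √(5.7667) = 2.4014

Step 3 — r_{ij} = s_{ij} / (s_i · s_j):
  r[X_1,X_1] = 1 (diagonal).
  r[X_1,X_2] = 0.3667 / (1.3292 · 1.472) = 0.3667 / 1.9565 = 0.1874
  r[X_1,X_3] = -1.6333 / (1.3292 · 2.4014) = -1.6333 / 3.1918 = -0.5117
  r[X_2,X_2] = 1 (diagonal).
  r[X_2,X_3] = -1.6333 / (1.472 · 2.4014) = -1.6333 / 3.5347 = -0.4621
  r[X_3,X_3] = 1 (diagonal).

R is symmetric with unit diagonal. Assembling:

R = [[1, 0.1874, -0.5117],
 [0.1874, 1, -0.4621],
 [-0.5117, -0.4621, 1]]


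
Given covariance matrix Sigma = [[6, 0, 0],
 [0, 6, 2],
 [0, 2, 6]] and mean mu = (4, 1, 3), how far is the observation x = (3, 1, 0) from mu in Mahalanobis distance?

Step 1 — centre the observation: (x - mu) = (-1, 0, -3).

Step 2 — invert Sigma (cofactor / det for 3×3, or solve directly):
  Sigma^{-1} = [[0.1667, 0, 0],
 [0, 0.1875, -0.0625],
 [0, -0.0625, 0.1875]].

Step 3 — form the quadratic (x - mu)^T · Sigma^{-1} · (x - mu):
  Sigma^{-1} · (x - mu) = (-0.1667, 0.1875, -0.5625).
  (x - mu)^T · [Sigma^{-1} · (x - mu)] = (-1)·(-0.1667) + (0)·(0.1875) + (-3)·(-0.5625) = 1.8542.

Step 4 — take square root: d = √(1.8542) ≈ 1.3617.

d(x, mu) = √(1.8542) ≈ 1.3617


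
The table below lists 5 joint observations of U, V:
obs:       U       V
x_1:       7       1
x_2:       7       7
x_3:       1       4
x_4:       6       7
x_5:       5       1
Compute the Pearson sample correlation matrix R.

Step 1 — column means:
  mean(U) = (7 + 7 + 1 + 6 + 5) / 5 = 26/5 = 5.2
  mean(V) = (1 + 7 + 4 + 7 + 1) / 5 = 20/5 = 4

Step 2 — sample variances and covariances s[i,j] = (1/(n-1)) · Σ_k (x_{k,i} - mean_i) · (x_{k,j} - mean_j), with n-1 = 4:
  s[U,U] = ((1.8)·(1.8) + (1.8)·(1.8) + (-4.2)·(-4.2) + (0.8)·(0.8) + (-0.2)·(-0.2)) / 4 = 24.8/4 = 6.2
  s[U,V] = ((1.8)·(-3) + (1.8)·(3) + (-4.2)·(0) + (0.8)·(3) + (-0.2)·(-3)) / 4 = 3/4 = 0.75
  s[V,V] = ((-3)·(-3) + (3)·(3) + (0)·(0) + (3)·(3) + (-3)·(-3)) / 4 = 36/4 = 9
  Sample standard deviations s_i = √(s[i,i]):
  s(U) = √(6.2) = 2.49
  s(V) = √(9) = 3

Step 3 — r_{ij} = s_{ij} / (s_i · s_j):
  r[U,U] = 1 (diagonal).
  r[U,V] = 0.75 / (2.49 · 3) = 0.75 / 7.4699 = 0.1004
  r[V,V] = 1 (diagonal).

R is symmetric with unit diagonal. Assembling:

R = [[1, 0.1004],
 [0.1004, 1]]


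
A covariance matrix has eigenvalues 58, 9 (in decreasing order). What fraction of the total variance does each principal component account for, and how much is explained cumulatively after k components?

Step 1 — total variance = trace(Sigma) = Σ λ_i = 58 + 9 = 67.

Step 2 — fraction explained by component i = λ_i / Σ λ:
  PC1: 58/67 = 0.8657
  PC2: 9/67 = 0.1343

Step 3 — cumulative fraction after k components = (λ_1 + ... + λ_k) / Σ λ:
  k = 1: 58/67 = 0.8657
  k = 2: (58 + 9)/67 = 67/67 = 1

Summary (fraction, with percent):

explained: PC1 0.8657 (86.57%), PC2 0.1343 (13.43%);  cumulative: 0.8657, 1


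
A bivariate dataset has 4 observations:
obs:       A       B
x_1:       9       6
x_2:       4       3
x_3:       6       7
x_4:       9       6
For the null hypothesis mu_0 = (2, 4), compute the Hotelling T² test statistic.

Step 1 — sample mean vector:
  mean(A) = (9 + 4 + 6 + 9) / 4 = 28/4 = 7
  mean(B) = (6 + 3 + 7 + 6) / 4 = 22/4 = 5.5
  x̄ = (7, 5.5),  deviation x̄ - mu_0 = (7, 5.5) - (2, 4) = (5, 1.5).

Step 2 — sample covariance matrix, S[i,j] = (1/(n-1)) · Σ_k (x_{k,i} - mean_i) · (x_{k,j} - mean_j), divisor n-1 = 3:
  S[A,A] = ((2)·(2) + (-3)·(-3) + (-1)·(-1) + (2)·(2)) / 3 = 18/3 = 6
  S[A,B] = ((2)·(0.5) + (-3)·(-2.5) + (-1)·(1.5) + (2)·(0.5)) / 3 = 8/3 = 2.6667
  S[B,B] = ((0.5)·(0.5) + (-2.5)·(-2.5) + (1.5)·(1.5) + (0.5)·(0.5)) / 3 = 9/3 = 3
  S = [[6, 2.6667],
 [2.6667, 3]].

Step 3 — invert S. det(S) = 6·3 - (2.6667)² = 10.8889.
  S^{-1} = (1/det) · [[d, -b], [-b, a]] = [[0.2755, -0.2449],
 [-0.2449, 0.551]].

Step 4 — quadratic form (x̄ - mu_0)^T · S^{-1} · (x̄ - mu_0):
  S^{-1} · (x̄ - mu_0) = (1.0102, -0.398),
  (x̄ - mu_0)^T · [...] = (5)·(1.0102) + (1.5)·(-0.398) = 4.4541.

Step 5 — scale by n: T² = 4 · 4.4541 = 17.8163.

T² ≈ 17.8163


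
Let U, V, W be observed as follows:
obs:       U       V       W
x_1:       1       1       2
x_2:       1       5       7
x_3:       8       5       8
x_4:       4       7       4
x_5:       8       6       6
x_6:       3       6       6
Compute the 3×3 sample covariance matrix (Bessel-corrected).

Step 1 — column means:
  mean(U) = (1 + 1 + 8 + 4 + 8 + 3) / 6 = 25/6 = 4.1667
  mean(V) = (1 + 5 + 5 + 7 + 6 + 6) / 6 = 30/6 = 5
  mean(W) = (2 + 7 + 8 + 4 + 6 + 6) / 6 = 33/6 = 5.5

Step 2 — sample covariance S[i,j] = (1/(n-1)) · Σ_k (x_{k,i} - mean_i) · (x_{k,j} - mean_j), with n-1 = 5.
  S[U,U] = ((-3.1667)·(-3.1667) + (-3.1667)·(-3.1667) + (3.8333)·(3.8333) + (-0.1667)·(-0.1667) + (3.8333)·(3.8333) + (-1.1667)·(-1.1667)) / 5 = 50.8333/5 = 10.1667
  S[U,V] = ((-3.1667)·(-4) + (-3.1667)·(0) + (3.8333)·(0) + (-0.1667)·(2) + (3.8333)·(1) + (-1.1667)·(1)) / 5 = 15/5 = 3
  S[U,W] = ((-3.1667)·(-3.5) + (-3.1667)·(1.5) + (3.8333)·(2.5) + (-0.1667)·(-1.5) + (3.8333)·(0.5) + (-1.1667)·(0.5)) / 5 = 17.5/5 = 3.5
  S[V,V] = ((-4)·(-4) + (0)·(0) + (0)·(0) + (2)·(2) + (1)·(1) + (1)·(1)) / 5 = 22/5 = 4.4
  S[V,W] = ((-4)·(-3.5) + (0)·(1.5) + (0)·(2.5) + (2)·(-1.5) + (1)·(0.5) + (1)·(0.5)) / 5 = 12/5 = 2.4
  S[W,W] = ((-3.5)·(-3.5) + (1.5)·(1.5) + (2.5)·(2.5) + (-1.5)·(-1.5) + (0.5)·(0.5) + (0.5)·(0.5)) / 5 = 23.5/5 = 4.7

S is symmetric (S[j,i] = S[i,j]). Assembling:

S = [[10.1667, 3, 3.5],
 [3, 4.4, 2.4],
 [3.5, 2.4, 4.7]]


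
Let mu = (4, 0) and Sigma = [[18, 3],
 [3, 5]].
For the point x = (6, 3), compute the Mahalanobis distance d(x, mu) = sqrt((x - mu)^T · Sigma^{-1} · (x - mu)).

Step 1 — centre the observation: (x - mu) = (2, 3).

Step 2 — invert Sigma. det(Sigma) = 18·5 - (3)² = 81.
  Sigma^{-1} = (1/det) · [[d, -b], [-b, a]] = [[0.0617, -0.037],
 [-0.037, 0.2222]].

Step 3 — form the quadratic (x - mu)^T · Sigma^{-1} · (x - mu):
  Sigma^{-1} · (x - mu) = (0.0123, 0.5926).
  (x - mu)^T · [Sigma^{-1} · (x - mu)] = (2)·(0.0123) + (3)·(0.5926) = 1.8025.

Step 4 — take square root: d = √(1.8025) ≈ 1.3426.

d(x, mu) = √(1.8025) ≈ 1.3426


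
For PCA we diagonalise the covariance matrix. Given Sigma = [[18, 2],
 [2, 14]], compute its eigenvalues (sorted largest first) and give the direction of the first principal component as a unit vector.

Step 1 — characteristic polynomial of 2×2 Sigma:
  det(Sigma - λI) = λ² - trace · λ + det = 0.
  trace = 18 + 14 = 32, det = 18·14 - (2)² = 248.
Step 2 — discriminant:
  Δ = trace² - 4·det = 1024 - 992 = 32.
Step 3 — eigenvalues:
  λ = (trace ± √Δ)/2 = (32 ± 5.6569)/2,
  λ_1 = 18.8284,  λ_2 = 13.1716.

Step 4 — unit eigenvector for λ_1: solve (Sigma - λ_1 I)v = 0. First row:
  (18 - 18.8284)·v_x + (2)·v_y = 0, i.e. (-0.8284)·v_x + (2)·v_y = 0,
  so v ∝ (b, λ_1 - a) = (2, 0.8284) = u.
  ||u|| = √((2)² + (0.8284)²) = √(4.6863) ≈ 2.1648,
  v_1 = u/||u|| ≈ (0.9239, 0.3827) (||v_1|| = 1).

λ_1 = 18.8284,  λ_2 = 13.1716;  v_1 ≈ (0.9239, 0.3827)


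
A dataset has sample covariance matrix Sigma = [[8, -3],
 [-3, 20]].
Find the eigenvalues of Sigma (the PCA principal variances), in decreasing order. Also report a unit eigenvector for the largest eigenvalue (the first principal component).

Step 1 — characteristic polynomial of 2×2 Sigma:
  det(Sigma - λI) = λ² - trace · λ + det = 0.
  trace = 8 + 20 = 28, det = 8·20 - (-3)² = 151.
Step 2 — discriminant:
  Δ = trace² - 4·det = 784 - 604 = 180.
Step 3 — eigenvalues:
  λ = (trace ± √Δ)/2 = (28 ± 13.4164)/2,
  λ_1 = 20.7082,  λ_2 = 7.2918.

Step 4 — unit eigenvector for λ_1: solve (Sigma - λ_1 I)v = 0. First row:
  (8 - 20.7082)·v_x + (-3)·v_y = 0, i.e. (-12.7082)·v_x + (-3)·v_y = 0,
  so v ∝ (b, λ_1 - a) = (-3, 12.7082); multiply by -1 so the first entry is positive: u = (3, -12.7082).
  ||u|| = √((3)² + (-12.7082)²) = √(170.4984) ≈ 13.0575,
  v_1 = u/||u|| ≈ (0.2298, -0.9732) (||v_1|| = 1).

λ_1 = 20.7082,  λ_2 = 7.2918;  v_1 ≈ (0.2298, -0.9732)


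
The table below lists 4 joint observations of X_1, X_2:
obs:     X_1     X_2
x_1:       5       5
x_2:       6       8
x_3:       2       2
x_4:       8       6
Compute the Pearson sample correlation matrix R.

Step 1 — column means:
  mean(X_1) = (5 + 6 + 2 + 8) / 4 = 21/4 = 5.25
  mean(X_2) = (5 + 8 + 2 + 6) / 4 = 21/4 = 5.25

Step 2 — sample variances and covariances s[i,j] = (1/(n-1)) · Σ_k (x_{k,i} - mean_i) · (x_{k,j} - mean_j), with n-1 = 3:
  s[X_1,X_1] = ((-0.25)·(-0.25) + (0.75)·(0.75) + (-3.25)·(-3.25) + (2.75)·(2.75)) / 3 = 18.75/3 = 6.25
  s[X_1,X_2] = ((-0.25)·(-0.25) + (0.75)·(2.75) + (-3.25)·(-3.25) + (2.75)·(0.75)) / 3 = 14.75/3 = 4.9167
  s[X_2,X_2] = ((-0.25)·(-0.25) + (2.75)·(2.75) + (-3.25)·(-3.25) + (0.75)·(0.75)) / 3 = 18.75/3 = 6.25
  Sample standard deviations s_i = √(s[i,i]):
  s(X_1) = √(6.25) = 2.5
  s(X_2) = √(6.25) = 2.5

Step 3 — r_{ij} = s_{ij} / (s_i · s_j):
  r[X_1,X_1] = 1 (diagonal).
  r[X_1,X_2] = 4.9167 / (2.5 · 2.5) = 4.9167 / 6.25 = 0.7867
  r[X_2,X_2] = 1 (diagonal).

R is symmetric with unit diagonal. Assembling:

R = [[1, 0.7867],
 [0.7867, 1]]


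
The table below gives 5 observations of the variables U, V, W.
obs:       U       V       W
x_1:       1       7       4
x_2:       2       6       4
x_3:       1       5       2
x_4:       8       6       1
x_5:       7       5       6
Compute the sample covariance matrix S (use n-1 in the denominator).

Step 1 — column means:
  mean(U) = (1 + 2 + 1 + 8 + 7) / 5 = 19/5 = 3.8
  mean(V) = (7 + 6 + 5 + 6 + 5) / 5 = 29/5 = 5.8
  mean(W) = (4 + 4 + 2 + 1 + 6) / 5 = 17/5 = 3.4

Step 2 — sample covariance S[i,j] = (1/(n-1)) · Σ_k (x_{k,i} - mean_i) · (x_{k,j} - mean_j), with n-1 = 4.
  S[U,U] = ((-2.8)·(-2.8) + (-1.8)·(-1.8) + (-2.8)·(-2.8) + (4.2)·(4.2) + (3.2)·(3.2)) / 4 = 46.8/4 = 11.7
  S[U,V] = ((-2.8)·(1.2) + (-1.8)·(0.2) + (-2.8)·(-0.8) + (4.2)·(0.2) + (3.2)·(-0.8)) / 4 = -3.2/4 = -0.8
  S[U,W] = ((-2.8)·(0.6) + (-1.8)·(0.6) + (-2.8)·(-1.4) + (4.2)·(-2.4) + (3.2)·(2.6)) / 4 = -0.6/4 = -0.15
  S[V,V] = ((1.2)·(1.2) + (0.2)·(0.2) + (-0.8)·(-0.8) + (0.2)·(0.2) + (-0.8)·(-0.8)) / 4 = 2.8/4 = 0.7
  S[V,W] = ((1.2)·(0.6) + (0.2)·(0.6) + (-0.8)·(-1.4) + (0.2)·(-2.4) + (-0.8)·(2.6)) / 4 = -0.6/4 = -0.15
  S[W,W] = ((0.6)·(0.6) + (0.6)·(0.6) + (-1.4)·(-1.4) + (-2.4)·(-2.4) + (2.6)·(2.6)) / 4 = 15.2/4 = 3.8

S is symmetric (S[j,i] = S[i,j]). Assembling:

S = [[11.7, -0.8, -0.15],
 [-0.8, 0.7, -0.15],
 [-0.15, -0.15, 3.8]]


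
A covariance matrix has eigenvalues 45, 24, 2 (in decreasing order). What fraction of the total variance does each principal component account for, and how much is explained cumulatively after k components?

Step 1 — total variance = trace(Sigma) = Σ λ_i = 45 + 24 + 2 = 71.

Step 2 — fraction explained by component i = λ_i / Σ λ:
  PC1: 45/71 = 0.6338
  PC2: 24/71 = 0.338
  PC3: 2/71 = 0.0282

Step 3 — cumulative fraction after k components = (λ_1 + ... + λ_k) / Σ λ:
  k = 1: 45/71 = 0.6338
  k = 2: (45 + 24)/71 = 69/71 = 0.9718
  k = 3: (45 + 24 + 2)/71 = 71/71 = 1

Summary (fraction, with percent):

explained: PC1 0.6338 (63.38%), PC2 0.338 (33.8%), PC3 0.0282 (2.82%);  cumulative: 0.6338, 0.9718, 1


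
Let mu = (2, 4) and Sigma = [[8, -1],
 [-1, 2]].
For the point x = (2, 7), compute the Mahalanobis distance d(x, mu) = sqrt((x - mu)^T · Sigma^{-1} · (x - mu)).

Step 1 — centre the observation: (x - mu) = (0, 3).

Step 2 — invert Sigma. det(Sigma) = 8·2 - (-1)² = 15.
  Sigma^{-1} = (1/det) · [[d, -b], [-b, a]] = [[0.1333, 0.0667],
 [0.0667, 0.5333]].

Step 3 — form the quadratic (x - mu)^T · Sigma^{-1} · (x - mu):
  Sigma^{-1} · (x - mu) = (0.2, 1.6).
  (x - mu)^T · [Sigma^{-1} · (x - mu)] = (0)·(0.2) + (3)·(1.6) = 4.8.

Step 4 — take square root: d = √(4.8) ≈ 2.1909.

d(x, mu) = √(4.8) ≈ 2.1909


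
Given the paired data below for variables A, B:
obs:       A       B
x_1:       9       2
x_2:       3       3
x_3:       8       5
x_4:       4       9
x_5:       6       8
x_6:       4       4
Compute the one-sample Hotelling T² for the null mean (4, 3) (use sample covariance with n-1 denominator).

Step 1 — sample mean vector:
  mean(A) = (9 + 3 + 8 + 4 + 6 + 4) / 6 = 34/6 = 5.6667
  mean(B) = (2 + 3 + 5 + 9 + 8 + 4) / 6 = 31/6 = 5.1667
  x̄ = (5.6667, 5.1667),  deviation x̄ - mu_0 = (5.6667, 5.1667) - (4, 3) = (1.6667, 2.1667).

Step 2 — sample covariance matrix, S[i,j] = (1/(n-1)) · Σ_k (x_{k,i} - mean_i) · (x_{k,j} - mean_j), divisor n-1 = 5:
  S[A,A] = ((3.3333)·(3.3333) + (-2.6667)·(-2.6667) + (2.3333)·(2.3333) + (-1.6667)·(-1.6667) + (0.3333)·(0.3333) + (-1.6667)·(-1.6667)) / 5 = 29.3333/5 = 5.8667
  S[A,B] = ((3.3333)·(-3.1667) + (-2.6667)·(-2.1667) + (2.3333)·(-0.1667) + (-1.6667)·(3.8333) + (0.3333)·(2.8333) + (-1.6667)·(-1.1667)) / 5 = -8.6667/5 = -1.7333
  S[B,B] = ((-3.1667)·(-3.1667) + (-2.1667)·(-2.1667) + (-0.1667)·(-0.1667) + (3.8333)·(3.8333) + (2.8333)·(2.8333) + (-1.1667)·(-1.1667)) / 5 = 38.8333/5 = 7.7667
  S = [[5.8667, -1.7333],
 [-1.7333, 7.7667]].

Step 3 — invert S. det(S) = 5.8667·7.7667 - (-1.7333)² = 42.56.
  S^{-1} = (1/det) · [[d, -b], [-b, a]] = [[0.1825, 0.0407],
 [0.0407, 0.1378]].

Step 4 — quadratic form (x̄ - mu_0)^T · S^{-1} · (x̄ - mu_0):
  S^{-1} · (x̄ - mu_0) = (0.3924, 0.3665),
  (x̄ - mu_0)^T · [...] = (1.6667)·(0.3924) + (2.1667)·(0.3665) = 1.4482.

Step 5 — scale by n: T² = 6 · 1.4482 = 8.6889.

T² ≈ 8.6889


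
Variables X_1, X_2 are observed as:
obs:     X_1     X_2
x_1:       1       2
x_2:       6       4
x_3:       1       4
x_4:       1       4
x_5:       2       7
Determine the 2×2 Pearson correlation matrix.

Step 1 — column means:
  mean(X_1) = (1 + 6 + 1 + 1 + 2) / 5 = 11/5 = 2.2
  mean(X_2) = (2 + 4 + 4 + 4 + 7) / 5 = 21/5 = 4.2

Step 2 — sample variances and covariances s[i,j] = (1/(n-1)) · Σ_k (x_{k,i} - mean_i) · (x_{k,j} - mean_j), with n-1 = 4:
  s[X_1,X_1] = ((-1.2)·(-1.2) + (3.8)·(3.8) + (-1.2)·(-1.2) + (-1.2)·(-1.2) + (-0.2)·(-0.2)) / 4 = 18.8/4 = 4.7
  s[X_1,X_2] = ((-1.2)·(-2.2) + (3.8)·(-0.2) + (-1.2)·(-0.2) + (-1.2)·(-0.2) + (-0.2)·(2.8)) / 4 = 1.8/4 = 0.45
  s[X_2,X_2] = ((-2.2)·(-2.2) + (-0.2)·(-0.2) + (-0.2)·(-0.2) + (-0.2)·(-0.2) + (2.8)·(2.8)) / 4 = 12.8/4 = 3.2
  Sample standard deviations s_i = √(s[i,i]):
  s(X_1) = √(4.7) = 2.1679
  s(X_2) = √(3.2) = 1.7889

Step 3 — r_{ij} = s_{ij} / (s_i · s_j):
  r[X_1,X_1] = 1 (diagonal).
  r[X_1,X_2] = 0.45 / (2.1679 · 1.7889) = 0.45 / 3.8781 = 0.116
  r[X_2,X_2] = 1 (diagonal).

R is symmetric with unit diagonal. Assembling:

R = [[1, 0.116],
 [0.116, 1]]


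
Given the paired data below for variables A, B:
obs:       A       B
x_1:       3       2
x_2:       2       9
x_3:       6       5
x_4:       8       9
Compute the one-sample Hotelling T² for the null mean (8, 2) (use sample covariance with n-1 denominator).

Step 1 — sample mean vector:
  mean(A) = (3 + 2 + 6 + 8) / 4 = 19/4 = 4.75
  mean(B) = (2 + 9 + 5 + 9) / 4 = 25/4 = 6.25
  x̄ = (4.75, 6.25),  deviation x̄ - mu_0 = (4.75, 6.25) - (8, 2) = (-3.25, 4.25).

Step 2 — sample covariance matrix, S[i,j] = (1/(n-1)) · Σ_k (x_{k,i} - mean_i) · (x_{k,j} - mean_j), divisor n-1 = 3:
  S[A,A] = ((-1.75)·(-1.75) + (-2.75)·(-2.75) + (1.25)·(1.25) + (3.25)·(3.25)) / 3 = 22.75/3 = 7.5833
  S[A,B] = ((-1.75)·(-4.25) + (-2.75)·(2.75) + (1.25)·(-1.25) + (3.25)·(2.75)) / 3 = 7.25/3 = 2.4167
  S[B,B] = ((-4.25)·(-4.25) + (2.75)·(2.75) + (-1.25)·(-1.25) + (2.75)·(2.75)) / 3 = 34.75/3 = 11.5833
  S = [[7.5833, 2.4167],
 [2.4167, 11.5833]].

Step 3 — invert S. det(S) = 7.5833·11.5833 - (2.4167)² = 82.
  S^{-1} = (1/det) · [[d, -b], [-b, a]] = [[0.1413, -0.0295],
 [-0.0295, 0.0925]].

Step 4 — quadratic form (x̄ - mu_0)^T · S^{-1} · (x̄ - mu_0):
  S^{-1} · (x̄ - mu_0) = (-0.5843, 0.4888),
  (x̄ - mu_0)^T · [...] = (-3.25)·(-0.5843) + (4.25)·(0.4888) = 3.9766.

Step 5 — scale by n: T² = 4 · 3.9766 = 15.9065.

T² ≈ 15.9065


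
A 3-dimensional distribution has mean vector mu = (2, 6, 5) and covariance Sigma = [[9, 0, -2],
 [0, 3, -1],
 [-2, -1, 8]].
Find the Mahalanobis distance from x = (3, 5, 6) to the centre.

Step 1 — centre the observation: (x - mu) = (1, -1, 1).

Step 2 — invert Sigma (cofactor / det for 3×3, or solve directly):
  Sigma^{-1} = [[0.1179, 0.0103, 0.0308],
 [0.0103, 0.3487, 0.0462],
 [0.0308, 0.0462, 0.1385]].

Step 3 — form the quadratic (x - mu)^T · Sigma^{-1} · (x - mu):
  Sigma^{-1} · (x - mu) = (0.1385, -0.2923, 0.1231).
  (x - mu)^T · [Sigma^{-1} · (x - mu)] = (1)·(0.1385) + (-1)·(-0.2923) + (1)·(0.1231) = 0.5538.

Step 4 — take square root: d = √(0.5538) ≈ 0.7442.

d(x, mu) = √(0.5538) ≈ 0.7442


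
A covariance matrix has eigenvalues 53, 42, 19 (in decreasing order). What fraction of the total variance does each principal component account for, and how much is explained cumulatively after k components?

Step 1 — total variance = trace(Sigma) = Σ λ_i = 53 + 42 + 19 = 114.

Step 2 — fraction explained by component i = λ_i / Σ λ:
  PC1: 53/114 = 0.4649
  PC2: 42/114 = 0.3684
  PC3: 19/114 = 0.1667

Step 3 — cumulative fraction after k components = (λ_1 + ... + λ_k) / Σ λ:
  k = 1: 53/114 = 0.4649
  k = 2: (53 + 42)/114 = 95/114 = 0.8333
  k = 3: (53 + 42 + 19)/114 = 114/114 = 1

Summary (fraction, with percent):

explained: PC1 0.4649 (46.49%), PC2 0.3684 (36.84%), PC3 0.1667 (16.67%);  cumulative: 0.4649, 0.8333, 1


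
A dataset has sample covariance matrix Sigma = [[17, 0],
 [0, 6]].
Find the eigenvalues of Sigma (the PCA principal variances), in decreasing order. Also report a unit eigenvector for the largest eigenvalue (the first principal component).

Step 1 — characteristic polynomial of 2×2 Sigma:
  det(Sigma - λI) = λ² - trace · λ + det = 0.
  trace = 17 + 6 = 23, det = 17·6 - (0)² = 102.
Step 2 — discriminant:
  Δ = trace² - 4·det = 529 - 408 = 121.
Step 3 — eigenvalues:
  λ = (trace ± √Δ)/2 = (23 ± 11)/2,
  λ_1 = 17,  λ_2 = 6.

Step 4 — unit eigenvector for λ_1: Sigma is diagonal, so its eigenvectors are the coordinate axes. λ_1 = 17 is the diagonal entry on the first coordinate axis, hence
  v_1 = (1, 0) (||v_1|| = 1).

λ_1 = 17,  λ_2 = 6;  v_1 ≈ (1, 0)


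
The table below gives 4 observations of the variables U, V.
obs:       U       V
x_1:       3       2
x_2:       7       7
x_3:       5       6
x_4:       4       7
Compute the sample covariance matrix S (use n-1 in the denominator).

Step 1 — column means:
  mean(U) = (3 + 7 + 5 + 4) / 4 = 19/4 = 4.75
  mean(V) = (2 + 7 + 6 + 7) / 4 = 22/4 = 5.5

Step 2 — sample covariance S[i,j] = (1/(n-1)) · Σ_k (x_{k,i} - mean_i) · (x_{k,j} - mean_j), with n-1 = 3.
  S[U,U] = ((-1.75)·(-1.75) + (2.25)·(2.25) + (0.25)·(0.25) + (-0.75)·(-0.75)) / 3 = 8.75/3 = 2.9167
  S[U,V] = ((-1.75)·(-3.5) + (2.25)·(1.5) + (0.25)·(0.5) + (-0.75)·(1.5)) / 3 = 8.5/3 = 2.8333
  S[V,V] = ((-3.5)·(-3.5) + (1.5)·(1.5) + (0.5)·(0.5) + (1.5)·(1.5)) / 3 = 17/3 = 5.6667

S is symmetric (S[j,i] = S[i,j]). Assembling:

S = [[2.9167, 2.8333],
 [2.8333, 5.6667]]


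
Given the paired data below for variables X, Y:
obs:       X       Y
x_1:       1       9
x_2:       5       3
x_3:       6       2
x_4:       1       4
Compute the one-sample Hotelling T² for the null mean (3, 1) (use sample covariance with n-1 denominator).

Step 1 — sample mean vector:
  mean(X) = (1 + 5 + 6 + 1) / 4 = 13/4 = 3.25
  mean(Y) = (9 + 3 + 2 + 4) / 4 = 18/4 = 4.5
  x̄ = (3.25, 4.5),  deviation x̄ - mu_0 = (3.25, 4.5) - (3, 1) = (0.25, 3.5).

Step 2 — sample covariance matrix, S[i,j] = (1/(n-1)) · Σ_k (x_{k,i} - mean_i) · (x_{k,j} - mean_j), divisor n-1 = 3:
  S[X,X] = ((-2.25)·(-2.25) + (1.75)·(1.75) + (2.75)·(2.75) + (-2.25)·(-2.25)) / 3 = 20.75/3 = 6.9167
  S[X,Y] = ((-2.25)·(4.5) + (1.75)·(-1.5) + (2.75)·(-2.5) + (-2.25)·(-0.5)) / 3 = -18.5/3 = -6.1667
  S[Y,Y] = ((4.5)·(4.5) + (-1.5)·(-1.5) + (-2.5)·(-2.5) + (-0.5)·(-0.5)) / 3 = 29/3 = 9.6667
  S = [[6.9167, -6.1667],
 [-6.1667, 9.6667]].

Step 3 — invert S. det(S) = 6.9167·9.6667 - (-6.1667)² = 28.8333.
  S^{-1} = (1/det) · [[d, -b], [-b, a]] = [[0.3353, 0.2139],
 [0.2139, 0.2399]].

Step 4 — quadratic form (x̄ - mu_0)^T · S^{-1} · (x̄ - mu_0):
  S^{-1} · (x̄ - mu_0) = (0.8324, 0.8931),
  (x̄ - mu_0)^T · [...] = (0.25)·(0.8324) + (3.5)·(0.8931) = 3.3338.

Step 5 — scale by n: T² = 4 · 3.3338 = 13.3353.

T² ≈ 13.3353


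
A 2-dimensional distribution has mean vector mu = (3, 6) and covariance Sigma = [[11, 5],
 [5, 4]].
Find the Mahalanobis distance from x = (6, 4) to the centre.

Step 1 — centre the observation: (x - mu) = (3, -2).

Step 2 — invert Sigma. det(Sigma) = 11·4 - (5)² = 19.
  Sigma^{-1} = (1/det) · [[d, -b], [-b, a]] = [[0.2105, -0.2632],
 [-0.2632, 0.5789]].

Step 3 — form the quadratic (x - mu)^T · Sigma^{-1} · (x - mu):
  Sigma^{-1} · (x - mu) = (1.1579, -1.9474).
  (x - mu)^T · [Sigma^{-1} · (x - mu)] = (3)·(1.1579) + (-2)·(-1.9474) = 7.3684.

Step 4 — take square root: d = √(7.3684) ≈ 2.7145.

d(x, mu) = √(7.3684) ≈ 2.7145


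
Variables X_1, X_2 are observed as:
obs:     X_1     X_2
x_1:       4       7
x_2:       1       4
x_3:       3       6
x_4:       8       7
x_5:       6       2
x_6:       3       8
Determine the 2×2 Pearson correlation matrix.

Step 1 — column means:
  mean(X_1) = (4 + 1 + 3 + 8 + 6 + 3) / 6 = 25/6 = 4.1667
  mean(X_2) = (7 + 4 + 6 + 7 + 2 + 8) / 6 = 34/6 = 5.6667

Step 2 — sample variances and covariances s[i,j] = (1/(n-1)) · Σ_k (x_{k,i} - mean_i) · (x_{k,j} - mean_j), with n-1 = 5:
  s[X_1,X_1] = ((-0.1667)·(-0.1667) + (-3.1667)·(-3.1667) + (-1.1667)·(-1.1667) + (3.8333)·(3.8333) + (1.8333)·(1.8333) + (-1.1667)·(-1.1667)) / 5 = 30.8333/5 = 6.1667
  s[X_1,X_2] = ((-0.1667)·(1.3333) + (-3.1667)·(-1.6667) + (-1.1667)·(0.3333) + (3.8333)·(1.3333) + (1.8333)·(-3.6667) + (-1.1667)·(2.3333)) / 5 = 0.3333/5 = 0.0667
  s[X_2,X_2] = ((1.3333)·(1.3333) + (-1.6667)·(-1.6667) + (0.3333)·(0.3333) + (1.3333)·(1.3333) + (-3.6667)·(-3.6667) + (2.3333)·(2.3333)) / 5 = 25.3333/5 = 5.0667
  Sample standard deviations s_i = √(s[i,i]):
  s(X_1) = √(6.1667) = 2.4833
  s(X_2) = √(5.0667) = 2.2509

Step 3 — r_{ij} = s_{ij} / (s_i · s_j):
  r[X_1,X_1] = 1 (diagonal).
  r[X_1,X_2] = 0.0667 / (2.4833 · 2.2509) = 0.0667 / 5.5897 = 0.0119
  r[X_2,X_2] = 1 (diagonal).

R is symmetric with unit diagonal. Assembling:

R = [[1, 0.0119],
 [0.0119, 1]]


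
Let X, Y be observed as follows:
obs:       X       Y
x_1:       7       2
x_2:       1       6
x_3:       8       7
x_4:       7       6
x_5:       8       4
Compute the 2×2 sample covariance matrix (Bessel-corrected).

Step 1 — column means:
  mean(X) = (7 + 1 + 8 + 7 + 8) / 5 = 31/5 = 6.2
  mean(Y) = (2 + 6 + 7 + 6 + 4) / 5 = 25/5 = 5

Step 2 — sample covariance S[i,j] = (1/(n-1)) · Σ_k (x_{k,i} - mean_i) · (x_{k,j} - mean_j), with n-1 = 4.
  S[X,X] = ((0.8)·(0.8) + (-5.2)·(-5.2) + (1.8)·(1.8) + (0.8)·(0.8) + (1.8)·(1.8)) / 4 = 34.8/4 = 8.7
  S[X,Y] = ((0.8)·(-3) + (-5.2)·(1) + (1.8)·(2) + (0.8)·(1) + (1.8)·(-1)) / 4 = -5/4 = -1.25
  S[Y,Y] = ((-3)·(-3) + (1)·(1) + (2)·(2) + (1)·(1) + (-1)·(-1)) / 4 = 16/4 = 4

S is symmetric (S[j,i] = S[i,j]). Assembling:

S = [[8.7, -1.25],
 [-1.25, 4]]


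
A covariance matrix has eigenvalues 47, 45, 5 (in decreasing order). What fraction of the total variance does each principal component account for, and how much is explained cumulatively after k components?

Step 1 — total variance = trace(Sigma) = Σ λ_i = 47 + 45 + 5 = 97.

Step 2 — fraction explained by component i = λ_i / Σ λ:
  PC1: 47/97 = 0.4845
  PC2: 45/97 = 0.4639
  PC3: 5/97 = 0.0515

Step 3 — cumulative fraction after k components = (λ_1 + ... + λ_k) / Σ λ:
  k = 1: 47/97 = 0.4845
  k = 2: (47 + 45)/97 = 92/97 = 0.9485
  k = 3: (47 + 45 + 5)/97 = 97/97 = 1

Summary (fraction, with percent):

explained: PC1 0.4845 (48.45%), PC2 0.4639 (46.39%), PC3 0.0515 (5.15%);  cumulative: 0.4845, 0.9485, 1


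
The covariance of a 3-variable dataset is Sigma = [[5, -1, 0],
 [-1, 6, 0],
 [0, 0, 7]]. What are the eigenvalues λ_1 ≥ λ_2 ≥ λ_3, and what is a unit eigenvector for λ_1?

Step 1 — characteristic polynomial p(λ) = det(λI - Sigma) = λ³ - tr·λ² + c_1·λ - det, where tr = trace, c_1 = sum of the principal 2×2 minors, det = det(Sigma):
  tr = 5 + 6 + 7 = 18,
  c_1 = (5·6 - (-1)²) + (5·7 - (0)²) + (6·7 - (0)²) = 29 + 35 + 42 = 106,
  det = 5·(6·7 - (0)²) - (-1)·((-1)·7 - (0)·(0)) + (0)·((-1)·(0) - 6·(0)) = 5·(42) - (-1)·(-7) + (0)·(0) = 203.
  So p(λ) = λ³ - 18λ² + 106λ - 203.
Step 2 — look for an integer root (rational root theorem: any rational root is an integer divisor of 203). Testing λ = 7:
  p(7) = 343 - 882 + 742 - 203 = 0  ✓
  Dividing out (λ - 7): p(λ) = (λ - 7)(λ² - 11λ + 29).
Step 3 — remaining eigenvalues from the quadratic λ² - 11λ + 29 = 0:
  Δ = 11² - 4·29 = 121 - 116 = 5,  λ = (11 ± √5)/2 = (11 ± 2.2361)/2 ≈ 6.618 or 4.382.
  Sorted: λ_1 = 7,  λ_2 = 6.618,  λ_3 = 4.382  (check: sum = 18 = tr ✓).

Step 4 — unit eigenvector for λ_1 = 7: v spans the null space of (Sigma - λ_1 I), whose rows are
  r_1 = (-2, -1, 0),  r_2 = (-1, -1, 0),  r_3 = (0, 0, 0).
  v is orthogonal to every row, so take v ∝ r_1 × r_2 = ((-1)·(0) - (0)·(-1), (0)·(-1) - (-2)·(0), (-2)·(-1) - (-1)·(-1)) = (0, 0, 1).
  Let u = (0, 0, 1).
  ||u|| = √((0)² + (0)² + (1)²) = √(1) = 1,  v_1 = u/||u|| ≈ (0, 0, 1) (||v_1|| = 1).

λ_1 = 7,  λ_2 = 6.618,  λ_3 = 4.382;  v_1 ≈ (0, 0, 1)


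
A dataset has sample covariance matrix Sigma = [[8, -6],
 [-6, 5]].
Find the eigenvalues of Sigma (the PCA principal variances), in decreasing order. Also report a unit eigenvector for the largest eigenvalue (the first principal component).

Step 1 — characteristic polynomial of 2×2 Sigma:
  det(Sigma - λI) = λ² - trace · λ + det = 0.
  trace = 8 + 5 = 13, det = 8·5 - (-6)² = 4.
Step 2 — discriminant:
  Δ = trace² - 4·det = 169 - 16 = 153.
Step 3 — eigenvalues:
  λ = (trace ± √Δ)/2 = (13 ± 12.3693)/2,
  λ_1 = 12.6847,  λ_2 = 0.3153.

Step 4 — unit eigenvector for λ_1: solve (Sigma - λ_1 I)v = 0. First row:
  (8 - 12.6847)·v_x + (-6)·v_y = 0, i.e. (-4.6847)·v_x + (-6)·v_y = 0,
  so v ∝ (b, λ_1 - a) = (-6, 4.6847); multiply by -1 so the first entry is positive: u = (6, -4.6847).
  ||u|| = √((6)² + (-4.6847)²) = √(57.946) ≈ 7.6122,
  v_1 = u/||u|| ≈ (0.7882, -0.6154) (||v_1|| = 1).

λ_1 = 12.6847,  λ_2 = 0.3153;  v_1 ≈ (0.7882, -0.6154)


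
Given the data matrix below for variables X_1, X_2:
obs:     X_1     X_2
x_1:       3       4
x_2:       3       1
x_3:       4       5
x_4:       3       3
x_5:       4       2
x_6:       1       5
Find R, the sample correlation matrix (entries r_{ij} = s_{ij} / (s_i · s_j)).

Step 1 — column means:
  mean(X_1) = (3 + 3 + 4 + 3 + 4 + 1) / 6 = 18/6 = 3
  mean(X_2) = (4 + 1 + 5 + 3 + 2 + 5) / 6 = 20/6 = 3.3333

Step 2 — sample variances and covariances s[i,j] = (1/(n-1)) · Σ_k (x_{k,i} - mean_i) · (x_{k,j} - mean_j), with n-1 = 5:
  s[X_1,X_1] = ((0)·(0) + (0)·(0) + (1)·(1) + (0)·(0) + (1)·(1) + (-2)·(-2)) / 5 = 6/5 = 1.2
  s[X_1,X_2] = ((0)·(0.6667) + (0)·(-2.3333) + (1)·(1.6667) + (0)·(-0.3333) + (1)·(-1.3333) + (-2)·(1.6667)) / 5 = -3/5 = -0.6
  s[X_2,X_2] = ((0.6667)·(0.6667) + (-2.3333)·(-2.3333) + (1.6667)·(1.6667) + (-0.3333)·(-0.3333) + (-1.3333)·(-1.3333) + (1.6667)·(1.6667)) / 5 = 13.3333/5 = 2.6667
  Sample standard deviations s_i = √(s[i,i]):
  s(X_1) = √(1.2) = 1.0954
  s(X_2) = √(2.6667) = 1.633

Step 3 — r_{ij} = s_{ij} / (s_i · s_j):
  r[X_1,X_1] = 1 (diagonal).
  r[X_1,X_2] = -0.6 / (1.0954 · 1.633) = -0.6 / 1.7889 = -0.3354
  r[X_2,X_2] = 1 (diagonal).

R is symmetric with unit diagonal. Assembling:

R = [[1, -0.3354],
 [-0.3354, 1]]


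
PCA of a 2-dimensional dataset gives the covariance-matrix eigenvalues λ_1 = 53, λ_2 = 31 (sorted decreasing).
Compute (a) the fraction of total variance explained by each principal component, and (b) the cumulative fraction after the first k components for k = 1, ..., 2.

Step 1 — total variance = trace(Sigma) = Σ λ_i = 53 + 31 = 84.

Step 2 — fraction explained by component i = λ_i / Σ λ:
  PC1: 53/84 = 0.631
  PC2: 31/84 = 0.369

Step 3 — cumulative fraction after k components = (λ_1 + ... + λ_k) / Σ λ:
  k = 1: 53/84 = 0.631
  k = 2: (53 + 31)/84 = 84/84 = 1

Summary (fraction, with percent):

explained: PC1 0.631 (63.1%), PC2 0.369 (36.9%);  cumulative: 0.631, 1


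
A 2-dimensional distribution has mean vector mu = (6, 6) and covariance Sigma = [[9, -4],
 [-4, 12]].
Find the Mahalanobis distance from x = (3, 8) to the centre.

Step 1 — centre the observation: (x - mu) = (-3, 2).

Step 2 — invert Sigma. det(Sigma) = 9·12 - (-4)² = 92.
  Sigma^{-1} = (1/det) · [[d, -b], [-b, a]] = [[0.1304, 0.0435],
 [0.0435, 0.0978]].

Step 3 — form the quadratic (x - mu)^T · Sigma^{-1} · (x - mu):
  Sigma^{-1} · (x - mu) = (-0.3043, 0.0652).
  (x - mu)^T · [Sigma^{-1} · (x - mu)] = (-3)·(-0.3043) + (2)·(0.0652) = 1.0435.

Step 4 — take square root: d = √(1.0435) ≈ 1.0215.

d(x, mu) = √(1.0435) ≈ 1.0215
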